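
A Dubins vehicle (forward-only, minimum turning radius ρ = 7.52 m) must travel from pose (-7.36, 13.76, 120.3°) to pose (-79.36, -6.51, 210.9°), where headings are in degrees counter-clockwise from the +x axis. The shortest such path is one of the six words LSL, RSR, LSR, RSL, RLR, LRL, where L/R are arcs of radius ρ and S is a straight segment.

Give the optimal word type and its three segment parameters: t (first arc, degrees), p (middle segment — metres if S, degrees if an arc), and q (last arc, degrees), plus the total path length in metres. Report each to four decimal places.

Let ψ = atan2(Δy, Δx) = atan2(-20.27, -72.00) = -164.2766° be the start→goal bearing.
Normalize: d = |goal − start| / ρ = 74.798883/7.52 = 9.946660, α = (θ_start − ψ) mod 360° = 284.5766° = 4.966799 rad, β = (θ_goal − ψ) mod 360° = 15.1766° = 0.264882 rad.
Common terms: sin α = -0.967812, cos α = 0.251674, sin β = 0.261795, cos β = 0.965123, cos(α−β) = -0.010472, d² = 98.936045. Work in radians in the unit-radius frame; every candidate has L = ρ·(t + p + q).
LSL: p² = 2 + d² − 2cos(α−β) + 2d(sin α − sin β) = 76.496018; p = √p² = 8.746200; φ = atan2(cos β − cos α, d + sin α − sin β) = 0.081663 rad; t = (φ − α) mod 2π = 1.398050 rad, q = (β − φ) mod 2π = 0.183219 rad → L = 7.52·(1.398050 + 8.746200 + 0.183219) = 7.52·10.327468 = 77.662563 m
RSR: p² = 2 + d² − 2cos(α−β) + 2d(sin β − sin α) = 125.417959; p = √p² = 11.199016; φ = atan2(cos α − cos β, d − sin α + sin β) = -0.063750 rad; t = (α − φ) mod 2π = 5.030548 rad, q = (φ − β) mod 2π = 5.954554 rad → L = 7.52·(5.030548 + 11.199016 + 5.954554) = 7.52·22.184118 = 166.824569 m
LSR: p² = d² − 2 + 2cos(α−β) + 2d(sin α + sin β) = 82.870085; p = √p² = 9.103301; φ = atan2(−cos α − cos β, d + sin α + sin β) − atan2(−2, p) = 0.085339 rad; t = (φ − α) mod 2π = 1.401725 rad, q = (φ − β) mod 2π = 6.103642 rad → L = 7.52·(1.401725 + 9.103301 + 6.103642) = 7.52·16.608669 = 124.897188 m
RSL: p² = d² − 2 + 2cos(α−β) − 2d(sin α + sin β) = 110.960117; p = √p² = 10.533761; φ = atan2(cos α + cos β, d − sin α − sin β) − atan2(2, p) = -0.073901 rad; t = (α − φ) mod 2π = 5.040700 rad, q = (β − φ) mod 2π = 0.338783 rad → L = 7.52·(5.040700 + 10.533761 + 0.338783) = 7.52·15.913243 = 119.667587 m
RLR: c = (6 − d² + 2cos(α−β) + 2d(sin α − sin β))/8 = -14.677245, |c| > 1 → infeasible
LRL: c = (6 − d² + 2cos(α−β) − 2d(sin α − sin β))/8 = -8.562002, |c| > 1 → infeasible
Shortest: LSL with L = 77.662563 m ≈ 77.6626 m
Convert LSL to answer units (arcs ×180/π): t = 1.398050·180/π = 80.1023°, p = ρ·p = 7.52·8.746200 = 65.7714 m, q = 0.183219·180/π = 10.4977°, L = 77.6626 m.

LSL: t = 80.1023°, p = 65.7714 m, q = 10.4977°, L = 77.6626 m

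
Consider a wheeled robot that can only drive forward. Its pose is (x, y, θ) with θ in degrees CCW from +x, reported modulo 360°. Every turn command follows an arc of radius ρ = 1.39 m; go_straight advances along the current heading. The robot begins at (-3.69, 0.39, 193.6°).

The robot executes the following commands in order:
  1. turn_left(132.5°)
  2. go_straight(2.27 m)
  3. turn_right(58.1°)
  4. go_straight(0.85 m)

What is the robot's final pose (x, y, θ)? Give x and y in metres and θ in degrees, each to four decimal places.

(-1.6701, -5.4325, 268.0000°)

set_pose: (x, y, θ) = (-3.6900, 0.3900, 193.6000°), ρ = 1.39
turn_left(132.5°): centre at ρ to the left, rotate +132.5° → (-4.1384, -2.1147, 326.1000°)
go_straight(2.27): x += 2.27·cos θ, y += 2.27·sin θ → (-2.2543, -3.3808, 326.1000°)
turn_right(58.1°): centre at ρ to the right, rotate −58.1° → (-1.6404, -4.5831, 268.0000°)
go_straight(0.85): x += 0.85·cos θ, y += 0.85·sin θ → (-1.6701, -5.4325, 268.0000°)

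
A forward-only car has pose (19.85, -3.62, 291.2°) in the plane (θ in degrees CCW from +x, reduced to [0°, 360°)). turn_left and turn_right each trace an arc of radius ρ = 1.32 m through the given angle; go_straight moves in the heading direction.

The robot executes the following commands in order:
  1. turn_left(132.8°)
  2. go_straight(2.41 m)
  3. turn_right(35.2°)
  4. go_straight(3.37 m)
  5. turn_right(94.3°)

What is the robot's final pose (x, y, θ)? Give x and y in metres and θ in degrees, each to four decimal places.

set_pose: (x, y, θ) = (19.8500, -3.6200, 291.2000°), ρ = 1.32
turn_left(132.8°): centre at ρ to the left, rotate +132.8° → (22.2671, -3.7213, 424.0000° ≡ 64.0000°)
go_straight(2.41): x += 2.41·cos θ, y += 2.41·sin θ → (23.3236, -1.5552, 64.0000°)
turn_right(35.2°): centre at ρ to the right, rotate −35.2° → (23.8740, -0.9771, 28.8000°)
go_straight(3.37): x += 3.37·cos θ, y += 3.37·sin θ → (26.8272, 0.6464, 28.8000°)
turn_right(94.3°): centre at ρ to the right, rotate −94.3° → (28.6643, 0.0370, -65.5000° ≡ 294.5000°)

(28.6643, 0.0370, 294.5000°)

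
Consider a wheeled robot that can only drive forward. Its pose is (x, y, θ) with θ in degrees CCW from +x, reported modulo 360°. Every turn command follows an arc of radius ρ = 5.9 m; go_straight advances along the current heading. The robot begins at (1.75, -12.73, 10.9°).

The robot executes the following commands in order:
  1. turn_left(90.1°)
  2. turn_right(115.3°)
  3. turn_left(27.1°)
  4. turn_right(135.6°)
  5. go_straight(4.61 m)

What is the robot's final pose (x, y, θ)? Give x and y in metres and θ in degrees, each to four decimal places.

set_pose: (x, y, θ) = (1.7500, -12.7300, 10.9000°), ρ = 5.9
turn_left(90.1°): centre at ρ to the left, rotate +90.1° → (6.4259, -5.8107, 101.0000°)
turn_right(115.3°): centre at ρ to the right, rotate −115.3° → (13.6748, 1.0323, -14.3000° ≡ 345.7000°)
turn_left(27.1°): centre at ρ to the left, rotate +27.1° → (16.4393, 0.9961, 372.8000° ≡ 12.8000°)
turn_right(135.6°): centre at ρ to the right, rotate −135.6° → (22.7057, -7.9534, -122.8000° ≡ 237.2000°)
go_straight(4.61): x += 4.61·cos θ, y += 4.61·sin θ → (20.2085, -11.8284, 237.2000°)

(20.2085, -11.8284, 237.2000°)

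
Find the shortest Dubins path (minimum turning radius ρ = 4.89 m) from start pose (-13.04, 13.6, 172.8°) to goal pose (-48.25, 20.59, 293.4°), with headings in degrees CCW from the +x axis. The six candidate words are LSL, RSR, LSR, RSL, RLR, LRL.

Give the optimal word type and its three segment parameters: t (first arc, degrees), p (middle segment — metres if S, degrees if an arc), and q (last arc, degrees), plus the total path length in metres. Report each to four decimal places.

RSL: t = 18.2485°, p = 30.0481 m, q = 138.8485°, L = 43.4558 m

Let ψ = atan2(Δy, Δx) = atan2(6.99, -35.21) = 168.7715° be the start→goal bearing.
Normalize: d = |goal − start| / ρ = 35.897134/4.89 = 7.340927, α = (θ_start − ψ) mod 360° = 4.0285° = 0.070311 rad, β = (θ_goal − ψ) mod 360° = 124.6285° = 2.175178 rad.
Common terms: sin α = 0.070253, cos α = 0.997529, sin β = 0.822853, cos β = -0.568254, cos(α−β) = -0.509041, d² = 53.889211. Work in radians in the unit-radius frame; every candidate has L = ρ·(t + p + q).
LSL: p² = 2 + d² − 2cos(α−β) + 2d(sin α − sin β) = 45.857732; p = √p² = 6.771834; φ = atan2(cos β − cos α, d + sin α − sin β) = -0.233331 rad; t = (φ − α) mod 2π = 5.979542 rad, q = (β − φ) mod 2π = 2.408510 rad → L = 4.89·(5.979542 + 6.771834 + 2.408510) = 4.89·15.159886 = 74.131843 m
RSR: p² = 2 + d² − 2cos(α−β) + 2d(sin β − sin α) = 67.956855; p = √p² = 8.243595; φ = atan2(cos α − cos β, d − sin α + sin β) = 0.191100 rad; t = (α − φ) mod 2π = 6.162396 rad, q = (φ − β) mod 2π = 4.299107 rad → L = 4.89·(6.162396 + 8.243595 + 4.299107) = 4.89·18.705098 = 91.467931 m
LSR: p² = d² − 2 + 2cos(α−β) + 2d(sin α + sin β) = 63.983592; p = √p² = 7.998974; φ = atan2(−cos α − cos β, d + sin α + sin β) − atan2(−2, p) = 0.192922 rad; t = (φ − α) mod 2π = 0.122610 rad, q = (φ − β) mod 2π = 4.300929 rad → L = 4.89·(0.122610 + 7.998974 + 4.300929) = 4.89·12.422513 = 60.746090 m
RSL: p² = d² − 2 + 2cos(α−β) − 2d(sin α + sin β) = 37.758664; p = √p² = 6.144808; φ = atan2(cos α + cos β, d − sin α − sin β) − atan2(2, p) = -0.248185 rad; t = (α − φ) mod 2π = 0.318497 rad, q = (β − φ) mod 2π = 2.423364 rad → L = 4.89·(0.318497 + 6.144808 + 2.423364) = 4.89·8.886669 = 43.455810 m
RLR: c = (6 − d² + 2cos(α−β) + 2d(sin α − sin β))/8 = -7.494607, |c| > 1 → infeasible
LRL: c = (6 − d² + 2cos(α−β) − 2d(sin α − sin β))/8 = -4.732217, |c| > 1 → infeasible
Shortest: RSL with L = 43.455810 m ≈ 43.4558 m
Convert RSL to answer units (arcs ×180/π): t = 0.318497·180/π = 18.2485°, p = ρ·p = 4.89·6.144808 = 30.0481 m, q = 2.423364·180/π = 138.8485°, L = 43.4558 m.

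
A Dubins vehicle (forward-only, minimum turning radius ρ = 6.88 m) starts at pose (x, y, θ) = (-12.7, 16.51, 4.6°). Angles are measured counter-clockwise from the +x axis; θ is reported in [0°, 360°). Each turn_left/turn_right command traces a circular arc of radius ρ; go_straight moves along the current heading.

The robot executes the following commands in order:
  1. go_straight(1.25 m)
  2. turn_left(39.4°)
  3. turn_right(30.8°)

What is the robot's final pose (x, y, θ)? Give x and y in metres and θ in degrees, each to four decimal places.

(-4.0183, 20.2682, 13.2000°)

set_pose: (x, y, θ) = (-12.7000, 16.5100, 4.6000°), ρ = 6.88
go_straight(1.25): x += 1.25·cos θ, y += 1.25·sin θ → (-11.4540, 16.6102, 4.6000°)
turn_left(39.4°): centre at ρ to the left, rotate +39.4° → (-7.2265, 18.5190, 44.0000°)
turn_right(30.8°): centre at ρ to the right, rotate −30.8° → (-4.0183, 20.2682, 13.2000°)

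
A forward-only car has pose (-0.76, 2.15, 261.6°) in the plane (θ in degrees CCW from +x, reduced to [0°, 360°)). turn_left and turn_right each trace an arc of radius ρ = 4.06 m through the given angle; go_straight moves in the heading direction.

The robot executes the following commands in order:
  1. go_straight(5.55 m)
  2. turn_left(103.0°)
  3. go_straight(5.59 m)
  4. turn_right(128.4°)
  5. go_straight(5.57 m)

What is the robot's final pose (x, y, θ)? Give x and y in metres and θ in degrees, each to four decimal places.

set_pose: (x, y, θ) = (-0.7600, 2.1500, 261.6000°), ρ = 4.06
go_straight(5.55): x += 5.55·cos θ, y += 5.55·sin θ → (-1.5708, -3.3405, 261.6000°)
turn_left(103.0°): centre at ρ to the left, rotate +103.0° → (2.7713, -7.9805, 364.6000° ≡ 4.6000°)
go_straight(5.59): x += 5.59·cos θ, y += 5.59·sin θ → (8.3433, -7.5322, 4.6000°)
turn_right(128.4°): centre at ρ to the right, rotate −128.4° → (12.0427, -13.8377, -123.8000° ≡ 236.2000°)
go_straight(5.57): x += 5.57·cos θ, y += 5.57·sin θ → (8.9441, -18.4662, 236.2000°)

(8.9441, -18.4662, 236.2000°)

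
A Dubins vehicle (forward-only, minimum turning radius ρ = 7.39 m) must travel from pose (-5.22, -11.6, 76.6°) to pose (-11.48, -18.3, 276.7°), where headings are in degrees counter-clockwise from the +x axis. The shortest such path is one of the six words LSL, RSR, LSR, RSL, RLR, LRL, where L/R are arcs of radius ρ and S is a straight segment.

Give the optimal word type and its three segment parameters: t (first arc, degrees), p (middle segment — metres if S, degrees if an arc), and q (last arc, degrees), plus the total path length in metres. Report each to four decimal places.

RLR: t = 13.9498°, p = 266.1315°, q = 52.0817°, L = 42.8423 m

Let ψ = atan2(Δy, Δx) = atan2(-6.70, -6.26) = -133.0555° be the start→goal bearing.
Normalize: d = |goal − start| / ρ = 9.169384/7.39 = 1.240783, α = (θ_start − ψ) mod 360° = 209.6555° = 3.659179 rad, β = (θ_goal − ψ) mod 360° = 49.7555° = 0.868398 rad.
Common terms: sin α = -0.494784, cos α = -0.869016, sin β = 0.763295, cos β = 0.646050, cos(α−β) = -0.939094, d² = 1.539542. Work in radians in the unit-radius frame; every candidate has L = ρ·(t + p + q).
LSL: p² = 2 + d² − 2cos(α−β) + 2d(sin α − sin β) = 2.295725; p = √p² = 1.515165; φ = atan2(cos β − cos α, d + sin α − sin β) = 1.582212 rad; t = (φ − α) mod 2π = 4.206218 rad, q = (β − φ) mod 2π = 5.569371 rad → L = 7.39·(4.206218 + 1.515165 + 5.569371) = 7.39·11.290754 = 83.438674 m
RSR: p² = 2 + d² − 2cos(α−β) + 2d(sin β − sin α) = 8.539735; p = √p² = 2.922283; φ = atan2(cos α − cos β, d − sin α + sin β) = -0.545041 rad; t = (α − φ) mod 2π = 4.204220 rad, q = (φ − β) mod 2π = 4.869747 rad → L = 7.39·(4.204220 + 2.922283 + 4.869747) = 7.39·11.996249 = 88.652282 m
LSR: p² = d² − 2 + 2cos(α−β) + 2d(sin α + sin β) = -1.672320 < 0 → infeasible
RSL: p² = d² − 2 + 2cos(α−β) − 2d(sin α + sin β) = -3.004973 < 0 → infeasible
RLR: c = (6 − d² + 2cos(α−β) + 2d(sin α − sin β))/8 = -0.067467; p = 2π − arccos c = 4.644871 rad; φ = atan2(cos α − cos β, d − sin α + sin β) = -0.545041 rad; t = (α − φ + p/2) mod 2π = 0.243470 rad, q = (α − β − t + p) mod 2π = 0.908997 rad → L = 7.39·(0.243470 + 4.644871 + 0.908997) = 7.39·5.797338 = 42.842326 m
LRL: c = (6 − d² + 2cos(α−β) − 2d(sin α − sin β))/8 = 0.713034; p = 2π − arccos c = 5.506206 rad; φ = atan2(cos β − cos α, d + sin α − sin β) = 1.582212 rad; t = (φ − α + p/2) mod 2π = 0.676136 rad, q = (β − α − t + p) mod 2π = 2.039288 rad → L = 7.39·(0.676136 + 5.506206 + 2.039288) = 7.39·8.221630 = 60.757843 m
Shortest: RLR with L = 42.842326 m ≈ 42.8423 m
Convert RLR to answer units (arcs ×180/π): t = 0.243470·180/π = 13.9498°, p = 4.644871·180/π = 266.1315°, q = 0.908997·180/π = 52.0817°, L = 42.8423 m.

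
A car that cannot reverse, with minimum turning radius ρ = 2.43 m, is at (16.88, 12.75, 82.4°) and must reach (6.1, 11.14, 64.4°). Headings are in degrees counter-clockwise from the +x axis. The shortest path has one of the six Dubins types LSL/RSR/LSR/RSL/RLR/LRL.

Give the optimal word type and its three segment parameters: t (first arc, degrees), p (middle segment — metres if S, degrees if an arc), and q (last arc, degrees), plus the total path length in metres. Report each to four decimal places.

LSR: t = 168.4511°, p = 4.8435 m, q = 186.4511°, L = 19.8955 m

Let ψ = atan2(Δy, Δx) = atan2(-1.61, -10.78) = -171.5056° be the start→goal bearing.
Normalize: d = |goal − start| / ρ = 10.899564/2.43 = 4.485417, α = (θ_start − ψ) mod 360° = 253.9056° = 4.431489 rad, β = (θ_goal − ψ) mod 360° = 235.9056° = 4.117330 rad.
Common terms: sin α = -0.960806, cos α = -0.277220, sin β = -0.828115, cos β = -0.560558, cos(α−β) = 0.951057, d² = 20.118969. Work in radians in the unit-radius frame; every candidate has L = ρ·(t + p + q).
LSL: p² = 2 + d² − 2cos(α−β) + 2d(sin α − sin β) = 19.026507; p = √p² = 4.361938; φ = atan2(cos β − cos α, d + sin α − sin β) = -0.065003 rad; t = (φ − α) mod 2π = 1.786694 rad, q = (β − φ) mod 2π = 4.182332 rad → L = 2.43·(1.786694 + 4.361938 + 4.182332) = 2.43·10.330964 = 25.104244 m
RSR: p² = 2 + d² − 2cos(α−β) + 2d(sin β − sin α) = 21.407205; p = √p² = 4.626792; φ = atan2(cos α − cos β, d − sin α + sin β) = 0.061277 rad; t = (α − φ) mod 2π = 4.370212 rad, q = (φ − β) mod 2π = 2.227132 rad → L = 2.43·(4.370212 + 4.626792 + 2.227132) = 2.43·11.224137 = 27.274652 m
LSR: p² = d² − 2 + 2cos(α−β) + 2d(sin α + sin β) = 3.972961; p = √p² = 1.993229; φ = atan2(−cos α − cos β, d + sin α + sin β) − atan2(−2, p) = 1.088330 rad; t = (φ − α) mod 2π = 2.940026 rad, q = (φ − β) mod 2π = 3.254186 rad → L = 2.43·(2.940026 + 1.993229 + 3.254186) = 2.43·8.187441 = 19.895481 m
RSL: p² = d² − 2 + 2cos(α−β) − 2d(sin α + sin β) = 36.069203; p = √p² = 6.005764; φ = atan2(cos α + cos β, d − sin α − sin β) − atan2(2, p) = -0.454202 rad; t = (α − φ) mod 2π = 4.885691 rad, q = (β − φ) mod 2π = 4.571532 rad → L = 2.43·(4.885691 + 6.005764 + 4.571532) = 2.43·15.462987 = 37.575059 m
RLR: c = (6 − d² + 2cos(α−β) + 2d(sin α − sin β))/8 = -1.675901, |c| > 1 → infeasible
LRL: c = (6 − d² + 2cos(α−β) − 2d(sin α − sin β))/8 = -1.378313, |c| > 1 → infeasible
Shortest: LSR with L = 19.895481 m ≈ 19.8955 m
Convert LSR to answer units (arcs ×180/π): t = 2.940026·180/π = 168.4511°, p = ρ·p = 2.43·1.993229 = 4.8435 m, q = 3.254186·180/π = 186.4511°, L = 19.8955 m.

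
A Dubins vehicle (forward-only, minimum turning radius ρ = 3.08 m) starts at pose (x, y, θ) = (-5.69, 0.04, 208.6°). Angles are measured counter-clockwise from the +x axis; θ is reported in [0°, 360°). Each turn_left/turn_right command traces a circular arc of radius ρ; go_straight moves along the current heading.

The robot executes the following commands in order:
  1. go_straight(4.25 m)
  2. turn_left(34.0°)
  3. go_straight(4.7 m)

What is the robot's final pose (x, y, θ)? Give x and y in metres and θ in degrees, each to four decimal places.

(-12.8445, -7.4539, 242.6000°)

set_pose: (x, y, θ) = (-5.6900, 0.0400, 208.6000°), ρ = 3.08
go_straight(4.25): x += 4.25·cos θ, y += 4.25·sin θ → (-9.4214, -1.9944, 208.6000°)
turn_left(34.0°): centre at ρ to the left, rotate +34.0° → (-10.6815, -3.2812, 242.6000°)
go_straight(4.7): x += 4.7·cos θ, y += 4.7·sin θ → (-12.8445, -7.4539, 242.6000°)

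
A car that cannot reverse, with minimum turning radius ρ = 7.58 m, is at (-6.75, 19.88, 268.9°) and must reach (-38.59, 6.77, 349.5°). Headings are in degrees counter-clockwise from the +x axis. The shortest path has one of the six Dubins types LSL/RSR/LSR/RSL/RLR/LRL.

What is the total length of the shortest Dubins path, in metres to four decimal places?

59.0857 m

Let ψ = atan2(Δy, Δx) = atan2(-13.11, -31.84) = -157.6208° be the start→goal bearing.
Normalize: d = |goal − start| / ρ = 34.433381/7.58 = 4.542662, α = (θ_start − ψ) mod 360° = 66.5208° = 1.161006 rad, β = (θ_goal − ψ) mod 360° = 147.1208° = 2.567742 rad.
Common terms: sin α = 0.917205, cos α = 0.398417, sin β = 0.542870, cos β = -0.839817, cos(α−β) = 0.163326, d² = 20.635781. Work in radians in the unit-radius frame; every candidate has L = ρ·(t + p + q).
LSL: p² = 2 + d² − 2cos(α−β) + 2d(sin α − sin β) = 25.710080; p = √p² = 5.070511; φ = atan2(cos β − cos α, d + sin α − sin β) = -0.246698 rad; t = (φ − α) mod 2π = 4.875481 rad, q = (β − φ) mod 2π = 2.814439 rad → L = 7.58·(4.875481 + 5.070511 + 2.814439) = 7.58·12.760431 = 96.724071 m
RSR: p² = 2 + d² − 2cos(α−β) + 2d(sin β − sin α) = 18.908179; p = √p² = 4.348354; φ = atan2(cos α − cos β, d − sin α + sin β) = 0.288755 rad; t = (α − φ) mod 2π = 0.872251 rad, q = (φ − β) mod 2π = 4.004199 rad → L = 7.58·(0.872251 + 4.348354 + 4.004199) = 7.58·9.224803 = 69.924010 m
LSR: p² = d² − 2 + 2cos(α−β) + 2d(sin α + sin β) = 32.227685; p = √p² = 5.676943; φ = atan2(−cos α − cos β, d + sin α + sin β) − atan2(−2, p) = 0.412125 rad; t = (φ − α) mod 2π = 5.534304 rad, q = (φ − β) mod 2π = 4.127569 rad → L = 7.58·(5.534304 + 5.676943 + 4.127569) = 7.58·15.338816 = 116.268228 m
RSL: p² = d² − 2 + 2cos(α−β) − 2d(sin α + sin β) = 5.697181; p = √p² = 2.386877; φ = atan2(cos α + cos β, d − sin α − sin β) − atan2(2, p) = -0.839661 rad; t = (α − φ) mod 2π = 2.000667 rad, q = (β − φ) mod 2π = 3.407403 rad → L = 7.58·(2.000667 + 2.386877 + 3.407403) = 7.58·7.794947 = 59.085696 m
RLR: c = (6 − d² + 2cos(α−β) + 2d(sin α − sin β))/8 = -1.363522, |c| > 1 → infeasible
LRL: c = (6 − d² + 2cos(α−β) − 2d(sin α − sin β))/8 = -2.213760, |c| > 1 → infeasible
Shortest: RSL with L = 59.085696 m ≈ 59.0857 m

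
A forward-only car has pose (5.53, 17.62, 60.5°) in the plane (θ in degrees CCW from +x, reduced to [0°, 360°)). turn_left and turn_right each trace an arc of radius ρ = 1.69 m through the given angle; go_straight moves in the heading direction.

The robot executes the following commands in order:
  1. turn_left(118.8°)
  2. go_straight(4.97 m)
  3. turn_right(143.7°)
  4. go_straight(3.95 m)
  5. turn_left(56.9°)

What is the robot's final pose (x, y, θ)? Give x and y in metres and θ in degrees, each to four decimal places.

(2.0633, 27.0140, 92.5000°)

set_pose: (x, y, θ) = (5.5300, 17.6200, 60.5000°), ρ = 1.69
turn_left(118.8°): centre at ρ to the left, rotate +118.8° → (4.0797, 20.1421, 179.3000°)
go_straight(4.97): x += 4.97·cos θ, y += 4.97·sin θ → (-0.8899, 20.2028, 179.3000°)
turn_right(143.7°): centre at ρ to the right, rotate −143.7° → (-1.8530, 23.2668, 35.6000°)
go_straight(3.95): x += 3.95·cos θ, y += 3.95·sin θ → (1.3587, 25.5662, 35.6000°)
turn_left(56.9°): centre at ρ to the left, rotate +56.9° → (2.0633, 27.0140, 92.5000°)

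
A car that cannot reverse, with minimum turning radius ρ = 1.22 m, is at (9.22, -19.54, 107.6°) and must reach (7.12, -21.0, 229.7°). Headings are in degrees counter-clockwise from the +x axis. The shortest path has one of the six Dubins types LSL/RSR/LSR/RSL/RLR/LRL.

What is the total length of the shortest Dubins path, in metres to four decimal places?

7.4257 m

Let ψ = atan2(Δy, Δx) = atan2(-1.46, -2.10) = -145.1915° be the start→goal bearing.
Normalize: d = |goal − start| / ρ = 2.557655/1.22 = 2.096439, α = (θ_start − ψ) mod 360° = 252.7915° = 4.412044 rad, β = (θ_goal − ψ) mod 360° = 14.8915° = 0.259906 rad.
Common terms: sin α = -0.955234, cos α = -0.295850, sin β = 0.256989, cos β = 0.966414, cos(α−β) = -0.531399, d² = 4.395055. Work in radians in the unit-radius frame; every candidate has L = ρ·(t + p + q).
LSL: p² = 2 + d² − 2cos(α−β) + 2d(sin α − sin β) = 2.375146; p = √p² = 1.541151; φ = atan2(cos β − cos α, d + sin α − sin β) = 0.959735 rad; t = (φ − α) mod 2π = 2.830877 rad, q = (β − φ) mod 2π = 5.583356 rad → L = 1.22·(2.830877 + 1.541151 + 5.583356) = 1.22·9.955383 = 12.145567 m
RSR: p² = 2 + d² − 2cos(α−β) + 2d(sin β − sin α) = 12.540559; p = √p² = 3.541265; φ = atan2(cos α − cos β, d − sin α + sin β) = -0.364460 rad; t = (α − φ) mod 2π = 4.776504 rad, q = (φ − β) mod 2π = 5.658820 rad → L = 1.22·(4.776504 + 3.541265 + 5.658820) = 1.22·13.976589 = 17.051438 m
LSR: p² = d² − 2 + 2cos(α−β) + 2d(sin α + sin β) = -1.595398 < 0 → infeasible
RSL: p² = d² − 2 + 2cos(α−β) − 2d(sin α + sin β) = 4.259914; p = √p² = 2.063956; φ = atan2(cos α + cos β, d − sin α − sin β) − atan2(2, p) = -0.534171 rad; t = (α − φ) mod 2π = 4.946215 rad, q = (β − φ) mod 2π = 0.794077 rad → L = 1.22·(4.946215 + 2.063956 + 0.794077) = 1.22·7.804248 = 9.521182 m
RLR: c = (6 − d² + 2cos(α−β) + 2d(sin α − sin β))/8 = -0.567570; p = 2π − arccos c = 4.108838 rad; φ = atan2(cos α − cos β, d − sin α + sin β) = -0.364460 rad; t = (α − φ + p/2) mod 2π = 0.547737 rad, q = (α − β − t + p) mod 2π = 1.430054 rad → L = 1.22·(0.547737 + 4.108838 + 1.430054) = 1.22·6.086629 = 7.425687 m
LRL: c = (6 − d² + 2cos(α−β) − 2d(sin α − sin β))/8 = 0.703107; p = 2π − arccos c = 5.492146 rad; φ = atan2(cos β − cos α, d + sin α − sin β) = 0.959735 rad; t = (φ − α + p/2) mod 2π = 5.576950 rad, q = (β − α − t + p) mod 2π = 2.046243 rad → L = 1.22·(5.576950 + 5.492146 + 2.046243) = 1.22·13.115339 = 16.000714 m
Shortest: RLR with L = 7.425687 m ≈ 7.4257 m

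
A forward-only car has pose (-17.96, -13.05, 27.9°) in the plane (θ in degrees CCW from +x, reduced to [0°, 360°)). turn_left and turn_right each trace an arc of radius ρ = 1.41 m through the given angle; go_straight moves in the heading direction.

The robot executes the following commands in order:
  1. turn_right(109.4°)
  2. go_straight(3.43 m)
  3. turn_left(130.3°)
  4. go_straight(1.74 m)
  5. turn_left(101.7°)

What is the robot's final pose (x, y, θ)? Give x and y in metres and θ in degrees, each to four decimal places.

set_pose: (x, y, θ) = (-17.9600, -13.0500, 27.9000°), ρ = 1.41
turn_right(109.4°): centre at ρ to the right, rotate −109.4° → (-15.9057, -14.0877, -81.5000° ≡ 278.5000°)
go_straight(3.43): x += 3.43·cos θ, y += 3.43·sin θ → (-15.3987, -17.4800, 278.5000°)
turn_left(130.3°): centre at ρ to the left, rotate +130.3° → (-12.9433, -18.2004, 408.8000° ≡ 48.8000°)
go_straight(1.74): x += 1.74·cos θ, y += 1.74·sin θ → (-11.7972, -16.8912, 48.8000°)
turn_left(101.7°): centre at ρ to the left, rotate +101.7° → (-12.1638, -14.7352, 150.5000°)

(-12.1638, -14.7352, 150.5000°)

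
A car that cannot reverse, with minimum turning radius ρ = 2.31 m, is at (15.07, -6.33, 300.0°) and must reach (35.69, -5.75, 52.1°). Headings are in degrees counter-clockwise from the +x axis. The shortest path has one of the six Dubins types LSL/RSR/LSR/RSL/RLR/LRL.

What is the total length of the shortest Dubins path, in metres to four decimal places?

Let ψ = atan2(Δy, Δx) = atan2(0.58, 20.62) = 1.6112° be the start→goal bearing.
Normalize: d = |goal − start| / ρ = 20.628156/2.31 = 8.929937, α = (θ_start − ψ) mod 360° = 298.3888° = 5.207867 rad, β = (θ_goal − ψ) mod 360° = 50.4888° = 0.881196 rad.
Common terms: sin α = -0.879741, cos α = 0.475452, sin β = 0.771500, cos β = 0.636229, cos(α−β) = -0.376224, d² = 79.743783. Work in radians in the unit-radius frame; every candidate has L = ρ·(t + p + q).
LSL: p² = 2 + d² − 2cos(α−β) + 2d(sin α − sin β) = 53.005260; p = √p² = 7.280471; φ = atan2(cos β − cos α, d + sin α − sin β) = 0.022085 rad; t = (φ − α) mod 2π = 1.097403 rad, q = (β − φ) mod 2π = 0.859111 rad → L = 2.31·(1.097403 + 7.280471 + 0.859111) = 2.31·9.236985 = 21.337436 m
RSR: p² = 2 + d² − 2cos(α−β) + 2d(sin β − sin α) = 111.987203; p = √p² = 10.582401; φ = atan2(cos α − cos β, d − sin α + sin β) = -0.015193 rad; t = (α − φ) mod 2π = 5.223061 rad, q = (φ − β) mod 2π = 5.386796 rad → L = 2.31·(5.223061 + 10.582401 + 5.386796) = 2.31·21.192257 = 48.954114 m
LSR: p² = d² − 2 + 2cos(α−β) + 2d(sin α + sin β) = 75.058161; p = √p² = 8.663611; φ = atan2(−cos α − cos β, d + sin α + sin β) − atan2(−2, p) = 0.101520 rad; t = (φ − α) mod 2π = 1.176838 rad, q = (φ − β) mod 2π = 5.503510 rad → L = 2.31·(1.176838 + 8.663611 + 5.503510) = 2.31·15.343959 = 35.444546 m
RSL: p² = d² − 2 + 2cos(α−β) − 2d(sin α + sin β) = 78.924508; p = √p² = 8.883947; φ = atan2(cos α + cos β, d − sin α − sin β) − atan2(2, p) = -0.099050 rad; t = (α − φ) mod 2π = 5.306917 rad, q = (β − φ) mod 2π = 0.980246 rad → L = 2.31·(5.306917 + 8.883947 + 0.980246) = 2.31·15.171109 = 35.045263 m
RLR: c = (6 − d² + 2cos(α−β) + 2d(sin α − sin β))/8 = -12.998400, |c| > 1 → infeasible
LRL: c = (6 − d² + 2cos(α−β) − 2d(sin α − sin β))/8 = -5.625657, |c| > 1 → infeasible
Shortest: LSL with L = 21.337436 m ≈ 21.3374 m

21.3374 m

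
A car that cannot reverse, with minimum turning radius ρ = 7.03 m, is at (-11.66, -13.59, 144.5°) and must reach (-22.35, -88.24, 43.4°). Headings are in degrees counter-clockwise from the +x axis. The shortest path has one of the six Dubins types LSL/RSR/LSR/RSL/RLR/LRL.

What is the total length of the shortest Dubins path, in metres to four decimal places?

96.6020 m

Let ψ = atan2(Δy, Δx) = atan2(-74.65, -10.69) = -98.1494° be the start→goal bearing.
Normalize: d = |goal − start| / ρ = 75.411528/7.03 = 10.727102, α = (θ_start − ψ) mod 360° = 242.6494° = 4.235032 rad, β = (θ_goal − ψ) mod 360° = 141.5494° = 2.470504 rad.
Common terms: sin α = -0.888212, cos α = -0.459433, sin β = 0.621839, cos β = -0.783145, cos(α−β) = -0.192522, d² = 115.070721. Work in radians in the unit-radius frame; every candidate has L = ρ·(t + p + q).
LSL: p² = 2 + d² − 2cos(α−β) + 2d(sin α − sin β) = 85.058817; p = √p² = 9.222734; φ = atan2(cos β − cos α, d + sin α − sin β) = -0.035107 rad; t = (φ − α) mod 2π = 2.013047 rad, q = (β − φ) mod 2π = 2.505610 rad → L = 7.03·(2.013047 + 9.222734 + 2.505610) = 7.03·13.741391 = 96.601980 m
RSR: p² = 2 + d² − 2cos(α−β) + 2d(sin β − sin α) = 149.852713; p = √p² = 12.241434; φ = atan2(cos α − cos β, d − sin α + sin β) = 0.026447 rad; t = (α − φ) mod 2π = 4.208585 rad, q = (φ − β) mod 2π = 3.839128 rad → L = 7.03·(4.208585 + 12.241434 + 3.839128) = 7.03·20.289147 = 142.632707 m
LSR: p² = d² − 2 + 2cos(α−β) + 2d(sin α + sin β) = 106.970854; p = √p² = 10.342671; φ = atan2(−cos α − cos β, d + sin α + sin β) − atan2(−2, p) = 0.309247 rad; t = (φ − α) mod 2π = 2.357401 rad, q = (φ − β) mod 2π = 4.121929 rad → L = 7.03·(2.357401 + 10.342671 + 4.121929) = 7.03·16.822001 = 118.258665 m
RSL: p² = d² − 2 + 2cos(α−β) − 2d(sin α + sin β) = 118.400501; p = √p² = 10.881199; φ = atan2(cos α + cos β, d − sin α − sin β) − atan2(2, p) = -0.294325 rad; t = (α − φ) mod 2π = 4.529357 rad, q = (β − φ) mod 2π = 2.764829 rad → L = 7.03·(4.529357 + 10.881199 + 2.764829) = 7.03·18.175386 = 127.772962 m
RLR: c = (6 − d² + 2cos(α−β) + 2d(sin α − sin β))/8 = -17.731589, |c| > 1 → infeasible
LRL: c = (6 − d² + 2cos(α−β) − 2d(sin α − sin β))/8 = -9.632352, |c| > 1 → infeasible
Shortest: LSL with L = 96.601980 m ≈ 96.6020 m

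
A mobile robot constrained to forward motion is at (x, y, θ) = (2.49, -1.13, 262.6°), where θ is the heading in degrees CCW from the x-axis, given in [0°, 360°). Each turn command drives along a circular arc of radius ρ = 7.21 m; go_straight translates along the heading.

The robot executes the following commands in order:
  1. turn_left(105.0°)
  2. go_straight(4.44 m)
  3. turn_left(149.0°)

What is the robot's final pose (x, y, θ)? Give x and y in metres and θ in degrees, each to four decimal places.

set_pose: (x, y, θ) = (2.4900, -1.1300, 262.6000°), ρ = 7.21
turn_left(105.0°): centre at ρ to the left, rotate +105.0° → (10.5935, -9.2053, 367.6000° ≡ 7.6000°)
go_straight(4.44): x += 4.44·cos θ, y += 4.44·sin θ → (14.9945, -8.6181, 7.6000°)
turn_left(149.0°): centre at ρ to the left, rotate +149.0° → (16.9044, 5.1456, 156.6000°)

(16.9044, 5.1456, 156.6000°)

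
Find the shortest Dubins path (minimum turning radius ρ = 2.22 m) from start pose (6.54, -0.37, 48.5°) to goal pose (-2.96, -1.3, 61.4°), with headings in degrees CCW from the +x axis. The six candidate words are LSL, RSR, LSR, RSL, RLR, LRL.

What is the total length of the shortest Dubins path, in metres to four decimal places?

20.3844 m

Let ψ = atan2(Δy, Δx) = atan2(-0.93, -9.50) = -174.4089° be the start→goal bearing.
Normalize: d = |goal − start| / ρ = 9.545413/2.22 = 4.299735, α = (θ_start − ψ) mod 360° = 222.9089° = 3.890494 rad, β = (θ_goal − ψ) mod 360° = 235.8089° = 4.115641 rad.
Common terms: sin α = -0.680834, cos α = -0.732438, sin β = -0.827167, cos β = -0.561955, cos(α−β) = 0.974761, d² = 18.487724. Work in radians in the unit-radius frame; every candidate has L = ρ·(t + p + q).
LSL: p² = 2 + d² − 2cos(α−β) + 2d(sin α − sin β) = 19.796591; p = √p² = 4.449336; φ = atan2(cos β − cos α, d + sin α − sin β) = 0.038326 rad; t = (φ − α) mod 2π = 2.431017 rad, q = (β − φ) mod 2π = 4.077315 rad → L = 2.22·(2.431017 + 4.449336 + 4.077315) = 2.22·10.957669 = 24.326025 m
RSR: p² = 2 + d² − 2cos(α−β) + 2d(sin β − sin α) = 17.279813; p = √p² = 4.156899; φ = atan2(cos α − cos β, d − sin α + sin β) = -0.041023 rad; t = (α − φ) mod 2π = 3.931517 rad, q = (φ − β) mod 2π = 2.126521 rad → L = 2.22·(3.931517 + 4.156899 + 2.126521) = 2.22·10.214937 = 22.677161 m
LSR: p² = d² − 2 + 2cos(α−β) + 2d(sin α + sin β) = 5.469231; p = √p² = 2.338639; φ = atan2(−cos α − cos β, d + sin α + sin β) − atan2(−2, p) = 1.141653 rad; t = (φ − α) mod 2π = 3.534345 rad, q = (φ − β) mod 2π = 3.309197 rad → L = 2.22·(3.534345 + 2.338639 + 3.309197) = 2.22·9.182181 = 20.384442 m
RSL: p² = d² − 2 + 2cos(α−β) − 2d(sin α + sin β) = 31.405262; p = √p² = 5.604040; φ = atan2(cos α + cos β, d − sin α − sin β) − atan2(2, p) = -0.562085 rad; t = (α − φ) mod 2π = 4.452579 rad, q = (β − φ) mod 2π = 4.677726 rad → L = 2.22·(4.452579 + 5.604040 + 4.677726) = 2.22·14.734345 = 32.710247 m
RLR: c = (6 − d² + 2cos(α−β) + 2d(sin α − sin β))/8 = -1.159977, |c| > 1 → infeasible
LRL: c = (6 − d² + 2cos(α−β) − 2d(sin α − sin β))/8 = -1.474574, |c| > 1 → infeasible
Shortest: LSR with L = 20.384442 m ≈ 20.3844 m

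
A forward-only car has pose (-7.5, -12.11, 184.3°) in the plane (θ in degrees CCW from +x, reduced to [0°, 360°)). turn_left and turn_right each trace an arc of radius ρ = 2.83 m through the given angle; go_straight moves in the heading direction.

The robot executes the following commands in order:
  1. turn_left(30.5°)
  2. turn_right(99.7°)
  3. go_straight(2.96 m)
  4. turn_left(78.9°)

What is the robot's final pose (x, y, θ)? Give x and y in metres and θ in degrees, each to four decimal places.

(-17.5838, -7.2589, 194.0000°)

set_pose: (x, y, θ) = (-7.5000, -12.1100, 184.3000°), ρ = 2.83
turn_left(30.5°): centre at ρ to the left, rotate +30.5° → (-8.9029, -12.6082, 214.8000°)
turn_right(99.7°): centre at ρ to the right, rotate −99.7° → (-13.0808, -11.4848, 115.1000°)
go_straight(2.96): x += 2.96·cos θ, y += 2.96·sin θ → (-14.3364, -8.8043, 115.1000°)
turn_left(78.9°): centre at ρ to the left, rotate +78.9° → (-17.5838, -7.2589, 194.0000°)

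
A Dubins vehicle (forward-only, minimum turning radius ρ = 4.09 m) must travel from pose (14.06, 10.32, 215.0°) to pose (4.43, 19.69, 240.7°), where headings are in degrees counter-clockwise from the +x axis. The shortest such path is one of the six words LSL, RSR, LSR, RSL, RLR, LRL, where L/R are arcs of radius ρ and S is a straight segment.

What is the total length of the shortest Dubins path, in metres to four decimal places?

Let ψ = atan2(Δy, Δx) = atan2(9.37, -9.63) = 135.7840° be the start→goal bearing.
Normalize: d = |goal − start| / ρ = 13.436287/4.09 = 3.285156, α = (θ_start − ψ) mod 360° = 79.2160° = 1.382580 rad, β = (θ_goal − ψ) mod 360° = 104.9160° = 1.831130 rad.
Common terms: sin α = 0.982340, cos α = 0.187107, sin β = 0.966304, cos β = -0.257403, cos(α−β) = 0.901077, d² = 10.792248. Work in radians in the unit-radius frame; every candidate has L = ρ·(t + p + q).
LSL: p² = 2 + d² − 2cos(α−β) + 2d(sin α − sin β) = 11.095451; p = √p² = 3.330983; φ = atan2(cos β − cos α, d + sin α − sin β) = -0.133846 rad; t = (φ − α) mod 2π = 4.766759 rad, q = (β − φ) mod 2π = 1.964976 rad → L = 4.09·(4.766759 + 3.330983 + 1.964976) = 4.09·10.062718 = 41.156518 m
RSR: p² = 2 + d² − 2cos(α−β) + 2d(sin β − sin α) = 10.884737; p = √p² = 3.299202; φ = atan2(cos α − cos β, d − sin α + sin β) = 0.135143 rad; t = (α − φ) mod 2π = 1.247437 rad, q = (φ − β) mod 2π = 4.587199 rad → L = 4.09·(1.247437 + 3.299202 + 4.587199) = 4.09·9.133838 = 37.357398 m
LSR: p² = d² − 2 + 2cos(α−β) + 2d(sin α + sin β) = 23.397598; p = √p² = 4.837106; φ = atan2(−cos α − cos β, d + sin α + sin β) − atan2(−2, p) = 0.405495 rad; t = (φ − α) mod 2π = 5.306100 rad, q = (φ − β) mod 2π = 4.857550 rad → L = 4.09·(5.306100 + 4.837106 + 4.857550) = 4.09·15.000757 = 61.353096 m
RSL: p² = d² − 2 + 2cos(α−β) − 2d(sin α + sin β) = -2.208794 < 0 → infeasible
RLR: c = (6 − d² + 2cos(α−β) + 2d(sin α − sin β))/8 = -0.360592; p = 2π − arccos c = 4.343486 rad; φ = atan2(cos α − cos β, d − sin α + sin β) = 0.135143 rad; t = (α − φ + p/2) mod 2π = 3.419180 rad, q = (α − β − t + p) mod 2π = 0.475757 rad → L = 4.09·(3.419180 + 4.343486 + 0.475757) = 4.09·8.238423 = 33.695151 m
LRL: c = (6 − d² + 2cos(α−β) − 2d(sin α − sin β))/8 = -0.386931; p = 2π − arccos c = 4.315088 rad; φ = atan2(cos β − cos α, d + sin α − sin β) = -0.133846 rad; t = (φ − α + p/2) mod 2π = 0.641118 rad, q = (β − α − t + p) mod 2π = 4.122520 rad → L = 4.09·(0.641118 + 4.315088 + 4.122520) = 4.09·9.078725 = 37.131984 m
Shortest: RLR with L = 33.695151 m ≈ 33.6952 m

33.6952 m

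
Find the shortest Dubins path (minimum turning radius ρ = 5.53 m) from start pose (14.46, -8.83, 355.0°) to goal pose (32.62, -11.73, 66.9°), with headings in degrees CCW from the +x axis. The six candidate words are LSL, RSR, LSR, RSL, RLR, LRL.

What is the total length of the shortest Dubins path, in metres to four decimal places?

Let ψ = atan2(Δy, Δx) = atan2(-2.90, 18.16) = -9.0730° be the start→goal bearing.
Normalize: d = |goal − start| / ρ = 18.390095/5.53 = 3.325514, α = (θ_start − ψ) mod 360° = 4.0730° = 0.071088 rad, β = (θ_goal − ψ) mod 360° = 75.9730° = 1.325980 rad.
Common terms: sin α = 0.071028, cos α = 0.997474, sin β = 0.970182, cos β = 0.242378, cos(α−β) = 0.310676, d² = 11.059047. Work in radians in the unit-radius frame; every candidate has L = ρ·(t + p + q).
LSL: p² = 2 + d² − 2cos(α−β) + 2d(sin α − sin β) = 6.457397; p = √p² = 2.541141; φ = atan2(cos β − cos α, d + sin α − sin β) = -0.301705 rad; t = (φ − α) mod 2π = 5.910392 rad, q = (β − φ) mod 2π = 1.627685 rad → L = 5.53·(5.910392 + 2.541141 + 1.627685) = 5.53·10.079218 = 55.738076 m
RSR: p² = 2 + d² − 2cos(α−β) + 2d(sin β − sin α) = 18.417990; p = √p² = 4.291619; φ = atan2(cos α − cos β, d − sin α + sin β) = 0.176867 rad; t = (α − φ) mod 2π = 6.177406 rad, q = (φ − β) mod 2π = 5.134073 rad → L = 5.53·(6.177406 + 4.291619 + 5.134073) = 5.53·15.603097 = 86.285129 m
LSR: p² = d² − 2 + 2cos(α−β) + 2d(sin α + sin β) = 16.605518; p = √p² = 4.074987; φ = atan2(−cos α − cos β, d + sin α + sin β) − atan2(−2, p) = 0.179609 rad; t = (φ − α) mod 2π = 0.108521 rad, q = (φ − β) mod 2π = 5.136814 rad → L = 5.53·(0.108521 + 4.074987 + 5.136814) = 5.53·9.320322 = 51.541380 m
RSL: p² = d² − 2 + 2cos(α−β) − 2d(sin α + sin β) = 2.755281; p = √p² = 1.659904; φ = atan2(cos α + cos β, d − sin α − sin β) − atan2(2, p) = -0.380781 rad; t = (α − φ) mod 2π = 0.451869 rad, q = (β − φ) mod 2π = 1.706761 rad → L = 5.53·(0.451869 + 1.659904 + 1.706761) = 5.53·3.818534 = 21.116496 m
RLR: c = (6 − d² + 2cos(α−β) + 2d(sin α − sin β))/8 = -1.302249, |c| > 1 → infeasible
LRL: c = (6 − d² + 2cos(α−β) − 2d(sin α − sin β))/8 = 0.192825; p = 2π − arccos c = 4.906430 rad; φ = atan2(cos β − cos α, d + sin α − sin β) = -0.301705 rad; t = (φ − α + p/2) mod 2π = 2.080422 rad, q = (β − α − t + p) mod 2π = 4.080899 rad → L = 5.53·(2.080422 + 4.906430 + 4.080899) = 5.53·11.067751 = 61.204664 m
Shortest: RSL with L = 21.116496 m ≈ 21.1165 m

21.1165 m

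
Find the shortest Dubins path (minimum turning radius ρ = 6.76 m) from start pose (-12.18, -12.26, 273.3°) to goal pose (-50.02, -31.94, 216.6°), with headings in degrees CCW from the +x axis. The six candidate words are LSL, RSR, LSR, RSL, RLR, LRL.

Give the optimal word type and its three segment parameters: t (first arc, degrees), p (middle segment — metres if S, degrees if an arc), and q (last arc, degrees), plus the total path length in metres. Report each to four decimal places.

Let ψ = atan2(Δy, Δx) = atan2(-19.68, -37.84) = -152.5218° be the start→goal bearing.
Normalize: d = |goal − start| / ρ = 42.651706/6.76 = 6.309424, α = (θ_start − ψ) mod 360° = 65.8218° = 1.148806 rad, β = (θ_goal − ψ) mod 360° = 9.1218° = 0.159205 rad.
Common terms: sin α = 0.912276, cos α = 0.409577, sin β = 0.158533, cos β = 0.987354, cos(α−β) = 0.549023, d² = 39.808830. Work in radians in the unit-radius frame; every candidate has L = ρ·(t + p + q).
LSL: p² = 2 + d² − 2cos(α−β) + 2d(sin α − sin β) = 50.222149; p = √p² = 7.086759; φ = atan2(cos β − cos α, d + sin α − sin β) = 0.081620 rad; t = (φ − α) mod 2π = 5.215999 rad, q = (β − φ) mod 2π = 0.077585 rad → L = 6.76·(5.215999 + 7.086759 + 0.077585) = 6.76·12.380342 = 83.691114 m
RSR: p² = 2 + d² − 2cos(α−β) + 2d(sin β − sin α) = 31.199420; p = √p² = 5.585644; φ = atan2(cos α − cos β, d − sin α + sin β) = -0.103625 rad; t = (α − φ) mod 2π = 1.252431 rad, q = (φ − β) mod 2π = 6.020356 rad → L = 6.76·(1.252431 + 5.585644 + 6.020356) = 6.76·12.858431 = 86.922994 m
LSR: p² = d² − 2 + 2cos(α−β) + 2d(sin α + sin β) = 52.419247; p = √p² = 7.240114; φ = atan2(−cos α − cos β, d + sin α + sin β) − atan2(−2, p) = 0.082451 rad; t = (φ − α) mod 2π = 5.216830 rad, q = (φ − β) mod 2π = 6.206431 rad → L = 6.76·(5.216830 + 7.240114 + 6.206431) = 6.76·18.663375 = 126.164412 m
RSL: p² = d² − 2 + 2cos(α−β) − 2d(sin α + sin β) = 25.394504; p = √p² = 5.039296; φ = atan2(cos α + cos β, d − sin α − sin β) − atan2(2, p) = -0.117218 rad; t = (α − φ) mod 2π = 1.266025 rad, q = (β − φ) mod 2π = 0.276423 rad → L = 6.76·(1.266025 + 5.039296 + 0.276423) = 6.76·6.581743 = 44.492585 m
RLR: c = (6 − d² + 2cos(α−β) + 2d(sin α − sin β))/8 = -2.899927, |c| > 1 → infeasible
LRL: c = (6 − d² + 2cos(α−β) − 2d(sin α − sin β))/8 = -5.277769, |c| > 1 → infeasible
Shortest: RSL with L = 44.492585 m ≈ 44.4926 m
Convert RSL to answer units (arcs ×180/π): t = 1.266025·180/π = 72.5379°, p = ρ·p = 6.76·5.039296 = 34.0656 m, q = 0.276423·180/π = 15.8379°, L = 44.4926 m.

RSL: t = 72.5379°, p = 34.0656 m, q = 15.8379°, L = 44.4926 m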